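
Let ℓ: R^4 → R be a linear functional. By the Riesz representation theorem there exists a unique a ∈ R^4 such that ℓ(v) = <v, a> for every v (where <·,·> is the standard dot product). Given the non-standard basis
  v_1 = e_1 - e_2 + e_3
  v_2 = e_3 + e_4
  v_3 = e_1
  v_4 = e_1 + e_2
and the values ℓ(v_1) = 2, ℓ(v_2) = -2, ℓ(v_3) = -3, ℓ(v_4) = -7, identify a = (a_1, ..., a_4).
a = (-3, -4, 1, -3)

Write a = (a_1, ..., a_4) in the standard basis. For each basis vector v_i, ℓ(v_i) = <v_i, a> is a linear equation in the a_j's. Collect the n equations into a matrix system V a = ℓ, where row i of V is v_i (expressed in the standard basis). Since V is invertible (lower-triangular with 1s on the diagonal, up to permutation), solve by back-substitution:
  V =
[[1, -1, 1, 0],
 [0, 0, 1, 1],
 [1, 0, 0, 0],
 [1, 1, 0, 0]]
  V a = (2, -2, -3, -7)
Solving gives a = (-3, -4, 1, -3).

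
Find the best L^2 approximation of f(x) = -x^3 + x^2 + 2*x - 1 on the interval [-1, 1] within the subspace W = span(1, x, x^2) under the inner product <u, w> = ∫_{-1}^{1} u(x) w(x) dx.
g(x) = x^2 + 7*x/5 - 1

The best approximation g ∈ W is the orthogonal projection of f onto W. Writing g = a_0 + a_1 x + a_2 x^2, the coefficients solve the normal equations G · a = b where
  G_{ij} = <φ_i, φ_j> and b_i = <f, φ_i>, with φ_0 = 1, φ_1 = x, φ_2 = x^2.
G =
  [2, 0, 2/3]
  [0, 2/3, 0]
  [2/3, 0, 2/5],
b = (-4/3, 14/15, -4/15).
Solving gives a_0 = -1, a_1 = 7/5, a_2 = 1, so
  g(x) = x^2 + 7*x/5 - 1.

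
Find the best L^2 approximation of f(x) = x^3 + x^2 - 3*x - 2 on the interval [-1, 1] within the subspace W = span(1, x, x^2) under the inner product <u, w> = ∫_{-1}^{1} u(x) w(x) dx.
g(x) = x^2 - 12*x/5 - 2

The best approximation g ∈ W is the orthogonal projection of f onto W. Writing g = a_0 + a_1 x + a_2 x^2, the coefficients solve the normal equations G · a = b where
  G_{ij} = <φ_i, φ_j> and b_i = <f, φ_i>, with φ_0 = 1, φ_1 = x, φ_2 = x^2.
G =
  [2, 0, 2/3]
  [0, 2/3, 0]
  [2/3, 0, 2/5],
b = (-10/3, -8/5, -14/15).
Solving gives a_0 = -2, a_1 = -12/5, a_2 = 1, so
  g(x) = x^2 - 12*x/5 - 2.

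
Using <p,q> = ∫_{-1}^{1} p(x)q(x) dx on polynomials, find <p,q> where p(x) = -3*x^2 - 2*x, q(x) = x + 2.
<p,q> = -16/3

Expand the product: p(x)·q(x) = -3*x^3 - 8*x^2 - 4*x.
∫_{-1}^{1} of each monomial x^k gives [2/(k+1) if k even, 0 if k odd]. Integrating term-by-term (or equivalently evaluating the antiderivative F(x) = -3*x^4/4 - 8*x^3/3 - 2*x^2 at the endpoints):
  F(1) − F(−1) = -65/12 − (-1/12) = -16/3.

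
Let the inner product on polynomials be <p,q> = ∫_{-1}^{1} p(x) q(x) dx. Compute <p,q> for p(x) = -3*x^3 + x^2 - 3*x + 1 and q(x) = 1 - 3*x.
<p,q> = 184/15

Expand the product: p(x)·q(x) = 9*x^4 - 6*x^3 + 10*x^2 - 6*x + 1.
∫_{-1}^{1} of each monomial x^k gives [2/(k+1) if k even, 0 if k odd]. Integrating term-by-term (or equivalently evaluating the antiderivative F(x) = 9*x^5/5 - 3*x^4/2 + 10*x^3/3 - 3*x^2 + x at the endpoints):
  F(1) − F(−1) = 49/30 − (-319/30) = 184/15.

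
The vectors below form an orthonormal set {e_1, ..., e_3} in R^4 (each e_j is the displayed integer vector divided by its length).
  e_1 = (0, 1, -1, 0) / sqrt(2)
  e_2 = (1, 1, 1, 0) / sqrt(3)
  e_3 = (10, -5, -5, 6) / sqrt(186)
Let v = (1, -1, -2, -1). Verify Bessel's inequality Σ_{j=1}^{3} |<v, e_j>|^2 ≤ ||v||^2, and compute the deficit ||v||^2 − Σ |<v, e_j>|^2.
Σ |<v, e_j>|^2 = 117/31; ||v||^2 = 7; deficit = 100/31

Write each e_j = u_j / sqrt(<u_j, u_j>) where u_j is the displayed integer vector. Then <v, e_j> = <v, u_j> / sqrt(<u_j, u_j>), so |<v, e_j>|^2 = <v, u_j>^2 / <u_j, u_j>.
Coefficients: <v, e_1> = 1/sqrt(2), <v, e_2> = -2/sqrt(3), <v, e_3> = 19/sqrt(186).
Square and sum: Σ |<v, e_j>|^2 = 117/31.
Compute ||v||^2 = v·v = 7.
Deficit = 7 − 117/31 = 100/31 ≥ 0, confirming Bessel's inequality. (The deficit equals ||v − Σ <v,e_j> e_j||^2, the squared distance from v to span{e_j}.)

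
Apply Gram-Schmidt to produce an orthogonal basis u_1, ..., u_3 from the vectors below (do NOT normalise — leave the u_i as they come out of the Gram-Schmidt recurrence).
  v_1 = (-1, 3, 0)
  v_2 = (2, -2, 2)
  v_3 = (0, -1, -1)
Orthogonal basis:
  u_1 = (-1, 3, 0)
  u_2 = (6/5, 2/5, 2)
  u_3 = (3/14, 1/14, -1/7)

Apply the Gram-Schmidt recurrence
  u_1 = v_1
  u_i = v_i − Σ_{j<i} ((v_i · u_j) / (u_j · u_j)) · u_j.

Step by step this gives:
  u_1 = (-1, 3, 0)
  u_2 = (6/5, 2/5, 2)
  u_3 = (3/14, 1/14, -1/7)

Orthogonality check:
  u_2 · u_1 = 0 (should be 0)
  u_3 · u_1 = 0 (should be 0)
  u_3 · u_2 = 0 (should be 0)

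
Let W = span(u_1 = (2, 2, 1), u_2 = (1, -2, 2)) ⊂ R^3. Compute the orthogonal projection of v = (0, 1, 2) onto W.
proj_W(v) = (10/9, 4/9, 8/9)

Set up U = [u_1 | ... | u_2] ∈ R^(3×2). The projector onto W = col(U) is P = U (U^T U)^(-1) U^T.
Compute U^T U =
  [9, 0]
  [0, 9],
and U^T v = (4, 2).
Solve U^T U · c = U^T v for the coefficients: c = (4/9, 2/9). The projection is proj_W(v) = U c.
Check: (v - proj_W(v)) · u_1 = 0  (should be 0).
Check: (v - proj_W(v)) · u_2 = 0  (should be 0).
Result: proj_W(v) = (10/9, 4/9, 8/9).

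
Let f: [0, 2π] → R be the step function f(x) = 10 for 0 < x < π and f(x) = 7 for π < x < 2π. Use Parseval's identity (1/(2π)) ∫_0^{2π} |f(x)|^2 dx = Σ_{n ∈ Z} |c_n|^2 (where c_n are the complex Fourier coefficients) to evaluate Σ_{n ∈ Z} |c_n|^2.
Σ |c_n|^2 = 149/2

Parseval equates the L^2 energy of f (normalised by 1/(2π)) with the ℓ^2 sum of its Fourier coefficients: (1/(2π)) ∫_0^{2π} |f|^2 = Σ |c_n|^2.
Compute the left side: (1/(2π)) [∫_0^π 10^2 dx + ∫_π^{2π} 7^2 dx] = (1/(2π)) · (100π + 49π) = (100 + 49)/2 = 149/2.
So Σ_{n ∈ Z} |c_n|^2 = 149/2.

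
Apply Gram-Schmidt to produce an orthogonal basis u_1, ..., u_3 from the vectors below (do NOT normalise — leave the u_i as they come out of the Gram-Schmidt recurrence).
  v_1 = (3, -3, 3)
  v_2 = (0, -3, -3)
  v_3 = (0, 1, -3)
Orthogonal basis:
  u_1 = (3, -3, 3)
  u_2 = (0, -3, -3)
  u_3 = (4/3, 2/3, -2/3)

Apply the Gram-Schmidt recurrence
  u_1 = v_1
  u_i = v_i − Σ_{j<i} ((v_i · u_j) / (u_j · u_j)) · u_j.

Step by step this gives:
  u_1 = (3, -3, 3)
  u_2 = (0, -3, -3)
  u_3 = (4/3, 2/3, -2/3)

Orthogonality check:
  u_2 · u_1 = 0 (should be 0)
  u_3 · u_1 = 0 (should be 0)
  u_3 · u_2 = 0 (should be 0)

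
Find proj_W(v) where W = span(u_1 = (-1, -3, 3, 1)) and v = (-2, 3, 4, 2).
proj_W(v) = (-7/20, -21/20, 21/20, 7/20)

Set up U = [u_1 | ... | u_1] ∈ R^(4×1). The projector onto W = col(U) is P = U (U^T U)^(-1) U^T.
Compute U^T U =
  [20],
and U^T v = (7).
Solve U^T U · c = U^T v for the coefficients: c = (7/20). The projection is proj_W(v) = U c.
Check: (v - proj_W(v)) · u_1 = 0  (should be 0).
Result: proj_W(v) = (-7/20, -21/20, 21/20, 7/20).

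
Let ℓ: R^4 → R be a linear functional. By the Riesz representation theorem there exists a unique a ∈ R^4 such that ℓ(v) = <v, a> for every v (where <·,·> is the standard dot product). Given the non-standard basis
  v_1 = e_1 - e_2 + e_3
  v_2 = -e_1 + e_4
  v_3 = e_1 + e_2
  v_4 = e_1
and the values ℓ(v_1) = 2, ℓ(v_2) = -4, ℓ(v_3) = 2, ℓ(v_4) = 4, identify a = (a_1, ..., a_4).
a = (4, -2, -4, 0)

Write a = (a_1, ..., a_4) in the standard basis. For each basis vector v_i, ℓ(v_i) = <v_i, a> is a linear equation in the a_j's. Collect the n equations into a matrix system V a = ℓ, where row i of V is v_i (expressed in the standard basis). Since V is invertible (lower-triangular with 1s on the diagonal, up to permutation), solve by back-substitution:
  V =
[[1, -1, 1, 0],
 [-1, 0, 0, 1],
 [1, 1, 0, 0],
 [1, 0, 0, 0]]
  V a = (2, -4, 2, 4)
Solving gives a = (4, -2, -4, 0).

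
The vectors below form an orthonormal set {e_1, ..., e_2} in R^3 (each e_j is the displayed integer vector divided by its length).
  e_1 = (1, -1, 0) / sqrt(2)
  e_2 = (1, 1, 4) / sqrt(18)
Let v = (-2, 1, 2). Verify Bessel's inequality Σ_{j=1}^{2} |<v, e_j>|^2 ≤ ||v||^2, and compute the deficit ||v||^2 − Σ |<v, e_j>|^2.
Σ |<v, e_j>|^2 = 65/9; ||v||^2 = 9; deficit = 16/9

Write each e_j = u_j / sqrt(<u_j, u_j>) where u_j is the displayed integer vector. Then <v, e_j> = <v, u_j> / sqrt(<u_j, u_j>), so |<v, e_j>|^2 = <v, u_j>^2 / <u_j, u_j>.
Coefficients: <v, e_1> = -3/sqrt(2), <v, e_2> = 7/sqrt(18).
Square and sum: Σ |<v, e_j>|^2 = 65/9.
Compute ||v||^2 = v·v = 9.
Deficit = 9 − 65/9 = 16/9 ≥ 0, confirming Bessel's inequality. (The deficit equals ||v − Σ <v,e_j> e_j||^2, the squared distance from v to span{e_j}.)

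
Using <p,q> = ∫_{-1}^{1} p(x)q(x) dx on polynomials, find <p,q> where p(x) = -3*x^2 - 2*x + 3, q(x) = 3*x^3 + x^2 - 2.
<p,q> = -48/5

Expand the product: p(x)·q(x) = -9*x^5 - 9*x^4 + 7*x^3 + 9*x^2 + 4*x - 6.
∫_{-1}^{1} of each monomial x^k gives [2/(k+1) if k even, 0 if k odd]. Integrating term-by-term (or equivalently evaluating the antiderivative F(x) = -3*x^6/2 - 9*x^5/5 + 7*x^4/4 + 3*x^3 + 2*x^2 - 6*x at the endpoints):
  F(1) − F(−1) = -51/20 − (141/20) = -48/5.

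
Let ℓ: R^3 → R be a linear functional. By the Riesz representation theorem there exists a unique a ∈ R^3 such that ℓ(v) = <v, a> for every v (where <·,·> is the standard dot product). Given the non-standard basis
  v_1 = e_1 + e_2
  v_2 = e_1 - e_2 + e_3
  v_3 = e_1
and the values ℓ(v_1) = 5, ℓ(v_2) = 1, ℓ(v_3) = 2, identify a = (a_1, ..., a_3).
a = (2, 3, 2)

Write a = (a_1, ..., a_3) in the standard basis. For each basis vector v_i, ℓ(v_i) = <v_i, a> is a linear equation in the a_j's. Collect the n equations into a matrix system V a = ℓ, where row i of V is v_i (expressed in the standard basis). Since V is invertible (lower-triangular with 1s on the diagonal, up to permutation), solve by back-substitution:
  V =
[[1, 1, 0],
 [1, -1, 1],
 [1, 0, 0]]
  V a = (5, 1, 2)
Solving gives a = (2, 3, 2).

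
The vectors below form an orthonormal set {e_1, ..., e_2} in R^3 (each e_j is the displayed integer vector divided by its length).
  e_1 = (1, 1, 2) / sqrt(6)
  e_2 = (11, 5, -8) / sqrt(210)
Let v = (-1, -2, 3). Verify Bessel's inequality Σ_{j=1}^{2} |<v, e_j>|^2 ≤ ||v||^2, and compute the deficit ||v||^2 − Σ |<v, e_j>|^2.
Σ |<v, e_j>|^2 = 78/7; ||v||^2 = 14; deficit = 20/7

Write each e_j = u_j / sqrt(<u_j, u_j>) where u_j is the displayed integer vector. Then <v, e_j> = <v, u_j> / sqrt(<u_j, u_j>), so |<v, e_j>|^2 = <v, u_j>^2 / <u_j, u_j>.
Coefficients: <v, e_1> = 3/sqrt(6), <v, e_2> = -45/sqrt(210).
Square and sum: Σ |<v, e_j>|^2 = 78/7.
Compute ||v||^2 = v·v = 14.
Deficit = 14 − 78/7 = 20/7 ≥ 0, confirming Bessel's inequality. (The deficit equals ||v − Σ <v,e_j> e_j||^2, the squared distance from v to span{e_j}.)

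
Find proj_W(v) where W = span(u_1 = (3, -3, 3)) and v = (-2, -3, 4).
proj_W(v) = (5/3, -5/3, 5/3)

Set up U = [u_1 | ... | u_1] ∈ R^(3×1). The projector onto W = col(U) is P = U (U^T U)^(-1) U^T.
Compute U^T U =
  [27],
and U^T v = (15).
Solve U^T U · c = U^T v for the coefficients: c = (5/9). The projection is proj_W(v) = U c.
Check: (v - proj_W(v)) · u_1 = 0  (should be 0).
Result: proj_W(v) = (5/3, -5/3, 5/3).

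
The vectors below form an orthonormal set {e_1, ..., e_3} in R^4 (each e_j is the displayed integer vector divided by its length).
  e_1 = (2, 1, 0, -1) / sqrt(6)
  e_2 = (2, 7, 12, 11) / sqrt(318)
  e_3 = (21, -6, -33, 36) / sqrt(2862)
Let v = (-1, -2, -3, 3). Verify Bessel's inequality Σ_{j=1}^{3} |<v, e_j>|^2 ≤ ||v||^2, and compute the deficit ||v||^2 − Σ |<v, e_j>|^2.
Σ |<v, e_j>|^2 = 23; ||v||^2 = 23; deficit = 0

Write each e_j = u_j / sqrt(<u_j, u_j>) where u_j is the displayed integer vector. Then <v, e_j> = <v, u_j> / sqrt(<u_j, u_j>), so |<v, e_j>|^2 = <v, u_j>^2 / <u_j, u_j>.
Coefficients: <v, e_1> = -7/sqrt(6), <v, e_2> = -19/sqrt(318), <v, e_3> = 198/sqrt(2862).
Square and sum: Σ |<v, e_j>|^2 = 23.
Compute ||v||^2 = v·v = 23.
Deficit = 23 − 23 = 0 ≥ 0, confirming Bessel's inequality. (The deficit equals ||v − Σ <v,e_j> e_j||^2, the squared distance from v to span{e_j}.)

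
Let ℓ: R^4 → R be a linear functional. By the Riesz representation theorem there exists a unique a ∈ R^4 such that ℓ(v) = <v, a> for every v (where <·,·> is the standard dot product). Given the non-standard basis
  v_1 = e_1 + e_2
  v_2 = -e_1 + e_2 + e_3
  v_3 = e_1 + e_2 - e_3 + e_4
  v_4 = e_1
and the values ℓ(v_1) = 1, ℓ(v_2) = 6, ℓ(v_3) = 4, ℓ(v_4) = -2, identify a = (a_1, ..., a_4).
a = (-2, 3, 1, 4)

Write a = (a_1, ..., a_4) in the standard basis. For each basis vector v_i, ℓ(v_i) = <v_i, a> is a linear equation in the a_j's. Collect the n equations into a matrix system V a = ℓ, where row i of V is v_i (expressed in the standard basis). Since V is invertible (lower-triangular with 1s on the diagonal, up to permutation), solve by back-substitution:
  V =
[[1, 1, 0, 0],
 [-1, 1, 1, 0],
 [1, 1, -1, 1],
 [1, 0, 0, 0]]
  V a = (1, 6, 4, -2)
Solving gives a = (-2, 3, 1, 4).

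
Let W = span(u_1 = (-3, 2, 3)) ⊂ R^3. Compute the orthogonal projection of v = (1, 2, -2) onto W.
proj_W(v) = (15/22, -5/11, -15/22)

Set up U = [u_1 | ... | u_1] ∈ R^(3×1). The projector onto W = col(U) is P = U (U^T U)^(-1) U^T.
Compute U^T U =
  [22],
and U^T v = (-5).
Solve U^T U · c = U^T v for the coefficients: c = (-5/22). The projection is proj_W(v) = U c.
Check: (v - proj_W(v)) · u_1 = 0  (should be 0).
Result: proj_W(v) = (15/22, -5/11, -15/22).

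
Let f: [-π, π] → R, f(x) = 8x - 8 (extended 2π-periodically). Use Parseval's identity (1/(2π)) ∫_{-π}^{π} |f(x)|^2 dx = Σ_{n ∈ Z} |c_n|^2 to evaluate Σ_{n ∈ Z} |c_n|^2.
Σ |c_n|^2 = 64π^2/3 + 64

Expand and integrate term by term over [-π, π]:
  ∫ (8x)^2 dx = 64·(2π^3/3); ∫ 2·8·(-8)·x dx = 0 (odd integrand); ∫ (-8)^2 dx = 64·2π.
So (1/(2π)) ∫_{-π}^{π} (8x - 8)^2 dx = 64π^2/3 + 64 = 64π^2/3 + 64.
Parseval ⇒ Σ |c_n|^2 = 64π^2/3 + 64.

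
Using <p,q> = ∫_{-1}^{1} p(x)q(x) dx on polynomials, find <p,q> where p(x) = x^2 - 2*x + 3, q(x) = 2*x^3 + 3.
<p,q> = 92/5

Expand the product: p(x)·q(x) = 2*x^5 - 4*x^4 + 6*x^3 + 3*x^2 - 6*x + 9.
∫_{-1}^{1} of each monomial x^k gives [2/(k+1) if k even, 0 if k odd]. Integrating term-by-term (or equivalently evaluating the antiderivative F(x) = x^6/3 - 4*x^5/5 + 3*x^4/2 + x^3 - 3*x^2 + 9*x at the endpoints):
  F(1) − F(−1) = 241/30 − (-311/30) = 92/5.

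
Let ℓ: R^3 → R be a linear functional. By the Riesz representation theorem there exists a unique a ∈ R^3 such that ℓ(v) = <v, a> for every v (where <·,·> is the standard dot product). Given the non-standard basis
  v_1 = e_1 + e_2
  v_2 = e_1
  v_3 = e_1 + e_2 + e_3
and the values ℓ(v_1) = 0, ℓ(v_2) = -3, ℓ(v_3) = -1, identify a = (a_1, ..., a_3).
a = (-3, 3, -1)

Write a = (a_1, ..., a_3) in the standard basis. For each basis vector v_i, ℓ(v_i) = <v_i, a> is a linear equation in the a_j's. Collect the n equations into a matrix system V a = ℓ, where row i of V is v_i (expressed in the standard basis). Since V is invertible (lower-triangular with 1s on the diagonal, up to permutation), solve by back-substitution:
  V =
[[1, 1, 0],
 [1, 0, 0],
 [1, 1, 1]]
  V a = (0, -3, -1)
Solving gives a = (-3, 3, -1).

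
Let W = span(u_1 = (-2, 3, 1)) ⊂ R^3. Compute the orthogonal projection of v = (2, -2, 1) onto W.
proj_W(v) = (9/7, -27/14, -9/14)

Set up U = [u_1 | ... | u_1] ∈ R^(3×1). The projector onto W = col(U) is P = U (U^T U)^(-1) U^T.
Compute U^T U =
  [14],
and U^T v = (-9).
Solve U^T U · c = U^T v for the coefficients: c = (-9/14). The projection is proj_W(v) = U c.
Check: (v - proj_W(v)) · u_1 = 0  (should be 0).
Result: proj_W(v) = (9/7, -27/14, -9/14).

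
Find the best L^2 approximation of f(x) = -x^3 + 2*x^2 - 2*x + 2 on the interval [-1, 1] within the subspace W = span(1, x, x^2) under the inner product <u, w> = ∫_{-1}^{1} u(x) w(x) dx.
g(x) = 2*x^2 - 13*x/5 + 2

The best approximation g ∈ W is the orthogonal projection of f onto W. Writing g = a_0 + a_1 x + a_2 x^2, the coefficients solve the normal equations G · a = b where
  G_{ij} = <φ_i, φ_j> and b_i = <f, φ_i>, with φ_0 = 1, φ_1 = x, φ_2 = x^2.
G =
  [2, 0, 2/3]
  [0, 2/3, 0]
  [2/3, 0, 2/5],
b = (16/3, -26/15, 32/15).
Solving gives a_0 = 2, a_1 = -13/5, a_2 = 2, so
  g(x) = 2*x^2 - 13*x/5 + 2.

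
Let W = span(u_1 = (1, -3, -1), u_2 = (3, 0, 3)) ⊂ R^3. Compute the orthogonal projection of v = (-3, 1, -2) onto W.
proj_W(v) = (-63/22, 12/11, -47/22)

Set up U = [u_1 | ... | u_2] ∈ R^(3×2). The projector onto W = col(U) is P = U (U^T U)^(-1) U^T.
Compute U^T U =
  [11, 0]
  [0, 18],
and U^T v = (-4, -15).
Solve U^T U · c = U^T v for the coefficients: c = (-4/11, -5/6). The projection is proj_W(v) = U c.
Check: (v - proj_W(v)) · u_1 = 0  (should be 0).
Check: (v - proj_W(v)) · u_2 = 0  (should be 0).
Result: proj_W(v) = (-63/22, 12/11, -47/22).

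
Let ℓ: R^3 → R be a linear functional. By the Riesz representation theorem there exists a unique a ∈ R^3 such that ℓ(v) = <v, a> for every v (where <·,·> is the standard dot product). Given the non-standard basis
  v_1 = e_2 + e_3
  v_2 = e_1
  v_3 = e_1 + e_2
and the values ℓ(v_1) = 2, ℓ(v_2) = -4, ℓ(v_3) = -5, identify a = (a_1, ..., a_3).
a = (-4, -1, 3)

Write a = (a_1, ..., a_3) in the standard basis. For each basis vector v_i, ℓ(v_i) = <v_i, a> is a linear equation in the a_j's. Collect the n equations into a matrix system V a = ℓ, where row i of V is v_i (expressed in the standard basis). Since V is invertible (lower-triangular with 1s on the diagonal, up to permutation), solve by back-substitution:
  V =
[[0, 1, 1],
 [1, 0, 0],
 [1, 1, 0]]
  V a = (2, -4, -5)
Solving gives a = (-4, -1, 3).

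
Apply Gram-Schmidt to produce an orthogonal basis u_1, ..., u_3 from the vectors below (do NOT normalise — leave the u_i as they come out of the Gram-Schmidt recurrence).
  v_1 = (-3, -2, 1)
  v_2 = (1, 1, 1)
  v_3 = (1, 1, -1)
Orthogonal basis:
  u_1 = (-3, -2, 1)
  u_2 = (1/7, 3/7, 9/7)
  u_3 = (-3/13, 4/13, -1/13)

Apply the Gram-Schmidt recurrence
  u_1 = v_1
  u_i = v_i − Σ_{j<i} ((v_i · u_j) / (u_j · u_j)) · u_j.

Step by step this gives:
  u_1 = (-3, -2, 1)
  u_2 = (1/7, 3/7, 9/7)
  u_3 = (-3/13, 4/13, -1/13)

Orthogonality check:
  u_2 · u_1 = 0 (should be 0)
  u_3 · u_1 = 0 (should be 0)
  u_3 · u_2 = 0 (should be 0)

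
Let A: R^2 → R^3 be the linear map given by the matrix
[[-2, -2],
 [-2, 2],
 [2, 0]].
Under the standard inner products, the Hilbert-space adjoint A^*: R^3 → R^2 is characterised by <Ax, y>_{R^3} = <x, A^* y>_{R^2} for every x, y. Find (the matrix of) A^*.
A^* = A^T =
[[-2, -2, 2],
 [-2, 2, 0]]

For real matrices with standard dot products, the defining identity <Ax, y> = <x, A^* y> gives (Ax)^T y = x^T (A^*) y, i.e. x^T A^T y = x^T (A^*) y. Since this holds for all x, y, we must have A^* = A^T. Therefore
A^* =
[[-2, -2, 2],
 [-2, 2, 0]].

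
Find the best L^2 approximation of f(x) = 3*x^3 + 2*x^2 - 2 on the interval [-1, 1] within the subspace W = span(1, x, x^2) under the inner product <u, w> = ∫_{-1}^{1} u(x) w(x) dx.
g(x) = 2*x^2 + 9*x/5 - 2

The best approximation g ∈ W is the orthogonal projection of f onto W. Writing g = a_0 + a_1 x + a_2 x^2, the coefficients solve the normal equations G · a = b where
  G_{ij} = <φ_i, φ_j> and b_i = <f, φ_i>, with φ_0 = 1, φ_1 = x, φ_2 = x^2.
G =
  [2, 0, 2/3]
  [0, 2/3, 0]
  [2/3, 0, 2/5],
b = (-8/3, 6/5, -8/15).
Solving gives a_0 = -2, a_1 = 9/5, a_2 = 2, so
  g(x) = 2*x^2 + 9*x/5 - 2.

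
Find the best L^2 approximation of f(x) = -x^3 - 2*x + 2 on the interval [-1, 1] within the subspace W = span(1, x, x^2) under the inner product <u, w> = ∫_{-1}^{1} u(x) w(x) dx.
g(x) = 2 - 13*x/5

The best approximation g ∈ W is the orthogonal projection of f onto W. Writing g = a_0 + a_1 x + a_2 x^2, the coefficients solve the normal equations G · a = b where
  G_{ij} = <φ_i, φ_j> and b_i = <f, φ_i>, with φ_0 = 1, φ_1 = x, φ_2 = x^2.
G =
  [2, 0, 2/3]
  [0, 2/3, 0]
  [2/3, 0, 2/5],
b = (4, -26/15, 4/3).
Solving gives a_0 = 2, a_1 = -13/5, a_2 = 0, so
  g(x) = 2 - 13*x/5.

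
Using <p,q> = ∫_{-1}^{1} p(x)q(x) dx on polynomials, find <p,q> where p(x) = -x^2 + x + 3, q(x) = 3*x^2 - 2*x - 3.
<p,q> = -188/15

Expand the product: p(x)·q(x) = -3*x^4 + 5*x^3 + 10*x^2 - 9*x - 9.
∫_{-1}^{1} of each monomial x^k gives [2/(k+1) if k even, 0 if k odd]. Integrating term-by-term (or equivalently evaluating the antiderivative F(x) = -3*x^5/5 + 5*x^4/4 + 10*x^3/3 - 9*x^2/2 - 9*x at the endpoints):
  F(1) − F(−1) = -571/60 − (181/60) = -188/15.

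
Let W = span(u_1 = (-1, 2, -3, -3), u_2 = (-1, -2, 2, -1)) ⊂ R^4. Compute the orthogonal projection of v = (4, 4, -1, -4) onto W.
proj_W(v) = (-7/97, 246/97, -311/97, -137/97)

Set up U = [u_1 | ... | u_2] ∈ R^(4×2). The projector onto W = col(U) is P = U (U^T U)^(-1) U^T.
Compute U^T U =
  [23, -6]
  [-6, 10],
and U^T v = (19, -10).
Solve U^T U · c = U^T v for the coefficients: c = (65/97, -58/97). The projection is proj_W(v) = U c.
Check: (v - proj_W(v)) · u_1 = 0  (should be 0).
Check: (v - proj_W(v)) · u_2 = 0  (should be 0).
Result: proj_W(v) = (-7/97, 246/97, -311/97, -137/97).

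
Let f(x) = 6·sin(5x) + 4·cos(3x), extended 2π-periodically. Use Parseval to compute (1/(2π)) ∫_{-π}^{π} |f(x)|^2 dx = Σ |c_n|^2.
Σ |c_n|^2 = 26

Expand |f|^2 and use orthogonality of {sin(nx), cos(mx)} on [-π, π]:
  ∫_{-π}^{π} sin(nx)^2 dx = π, ∫ cos(mx)^2 dx = π, and cross terms integrate to 0.
So ∫_{-π}^{π} f(x)^2 dx = 6^2 · π + 4^2 · π = (36 + 16)π.
Divide by 2π: (36 + 16)/2 = 26.
By Parseval, this equals Σ |c_n|^2.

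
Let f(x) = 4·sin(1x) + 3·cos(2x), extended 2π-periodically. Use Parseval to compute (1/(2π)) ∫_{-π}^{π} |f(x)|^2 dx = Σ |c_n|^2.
Σ |c_n|^2 = 25/2

Expand |f|^2 and use orthogonality of {sin(nx), cos(mx)} on [-π, π]:
  ∫_{-π}^{π} sin(nx)^2 dx = π, ∫ cos(mx)^2 dx = π, and cross terms integrate to 0.
So ∫_{-π}^{π} f(x)^2 dx = 4^2 · π + 3^2 · π = (16 + 9)π.
Divide by 2π: (16 + 9)/2 = 25/2.
By Parseval, this equals Σ |c_n|^2.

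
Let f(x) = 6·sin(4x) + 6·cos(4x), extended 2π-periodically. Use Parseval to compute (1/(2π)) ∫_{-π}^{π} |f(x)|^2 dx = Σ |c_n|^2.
Σ |c_n|^2 = 36

Expand |f|^2 and use orthogonality of {sin(nx), cos(mx)} on [-π, π]:
  ∫_{-π}^{π} sin(nx)^2 dx = π, ∫ cos(mx)^2 dx = π, and cross terms integrate to 0.
So ∫_{-π}^{π} f(x)^2 dx = 6^2 · π + 6^2 · π = (36 + 36)π.
Divide by 2π: (36 + 36)/2 = 36.
By Parseval, this equals Σ |c_n|^2.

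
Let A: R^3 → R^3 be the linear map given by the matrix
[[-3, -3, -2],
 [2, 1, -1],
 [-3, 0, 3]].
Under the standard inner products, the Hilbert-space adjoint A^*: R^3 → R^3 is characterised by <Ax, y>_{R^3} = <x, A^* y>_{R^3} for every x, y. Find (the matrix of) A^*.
A^* = A^T =
[[-3, 2, -3],
 [-3, 1, 0],
 [-2, -1, 3]]

For real matrices with standard dot products, the defining identity <Ax, y> = <x, A^* y> gives (Ax)^T y = x^T (A^*) y, i.e. x^T A^T y = x^T (A^*) y. Since this holds for all x, y, we must have A^* = A^T. Therefore
A^* =
[[-3, 2, -3],
 [-3, 1, 0],
 [-2, -1, 3]].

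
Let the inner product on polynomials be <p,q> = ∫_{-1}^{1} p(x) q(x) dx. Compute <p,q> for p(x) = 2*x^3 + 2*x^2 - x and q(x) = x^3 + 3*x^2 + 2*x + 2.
<p,q> = 578/105

Expand the product: p(x)·q(x) = 2*x^6 + 8*x^5 + 9*x^4 + 5*x^3 + 2*x^2 - 2*x.
∫_{-1}^{1} of each monomial x^k gives [2/(k+1) if k even, 0 if k odd]. Integrating term-by-term (or equivalently evaluating the antiderivative F(x) = 2*x^7/7 + 4*x^6/3 + 9*x^5/5 + 5*x^4/4 + 2*x^3/3 - x^2 at the endpoints):
  F(1) − F(−1) = 607/140 − (-491/420) = 578/105.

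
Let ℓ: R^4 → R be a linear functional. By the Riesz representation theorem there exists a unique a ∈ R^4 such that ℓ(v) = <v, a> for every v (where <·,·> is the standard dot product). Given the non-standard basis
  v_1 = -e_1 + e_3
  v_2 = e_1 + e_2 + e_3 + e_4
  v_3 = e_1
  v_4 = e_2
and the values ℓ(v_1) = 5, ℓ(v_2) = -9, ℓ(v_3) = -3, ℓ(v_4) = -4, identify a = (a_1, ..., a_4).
a = (-3, -4, 2, -4)

Write a = (a_1, ..., a_4) in the standard basis. For each basis vector v_i, ℓ(v_i) = <v_i, a> is a linear equation in the a_j's. Collect the n equations into a matrix system V a = ℓ, where row i of V is v_i (expressed in the standard basis). Since V is invertible (lower-triangular with 1s on the diagonal, up to permutation), solve by back-substitution:
  V =
[[-1, 0, 1, 0],
 [1, 1, 1, 1],
 [1, 0, 0, 0],
 [0, 1, 0, 0]]
  V a = (5, -9, -3, -4)
Solving gives a = (-3, -4, 2, -4).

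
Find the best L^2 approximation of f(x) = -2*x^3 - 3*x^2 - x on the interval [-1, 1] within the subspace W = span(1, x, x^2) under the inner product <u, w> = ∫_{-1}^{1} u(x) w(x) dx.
g(x) = -3*x^2 - 11*x/5

The best approximation g ∈ W is the orthogonal projection of f onto W. Writing g = a_0 + a_1 x + a_2 x^2, the coefficients solve the normal equations G · a = b where
  G_{ij} = <φ_i, φ_j> and b_i = <f, φ_i>, with φ_0 = 1, φ_1 = x, φ_2 = x^2.
G =
  [2, 0, 2/3]
  [0, 2/3, 0]
  [2/3, 0, 2/5],
b = (-2, -22/15, -6/5).
Solving gives a_0 = 0, a_1 = -11/5, a_2 = -3, so
  g(x) = -3*x^2 - 11*x/5.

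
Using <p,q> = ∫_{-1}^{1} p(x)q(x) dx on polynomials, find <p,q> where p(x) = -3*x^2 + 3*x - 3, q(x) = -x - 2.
<p,q> = 14

Expand the product: p(x)·q(x) = 3*x^3 + 3*x^2 - 3*x + 6.
∫_{-1}^{1} of each monomial x^k gives [2/(k+1) if k even, 0 if k odd]. Integrating term-by-term (or equivalently evaluating the antiderivative F(x) = 3*x^4/4 + x^3 - 3*x^2/2 + 6*x at the endpoints):
  F(1) − F(−1) = 25/4 − (-31/4) = 14.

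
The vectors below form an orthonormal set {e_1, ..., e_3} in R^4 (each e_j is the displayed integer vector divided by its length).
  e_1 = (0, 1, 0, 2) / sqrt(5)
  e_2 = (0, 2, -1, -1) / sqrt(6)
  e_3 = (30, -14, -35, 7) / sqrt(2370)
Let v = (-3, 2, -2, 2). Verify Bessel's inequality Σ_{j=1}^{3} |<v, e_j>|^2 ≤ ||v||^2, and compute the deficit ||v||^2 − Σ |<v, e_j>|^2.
Σ |<v, e_j>|^2 = 818/79; ||v||^2 = 21; deficit = 841/79

Write each e_j = u_j / sqrt(<u_j, u_j>) where u_j is the displayed integer vector. Then <v, e_j> = <v, u_j> / sqrt(<u_j, u_j>), so |<v, e_j>|^2 = <v, u_j>^2 / <u_j, u_j>.
Coefficients: <v, e_1> = 6/sqrt(5), <v, e_2> = 4/sqrt(6), <v, e_3> = -34/sqrt(2370).
Square and sum: Σ |<v, e_j>|^2 = 818/79.
Compute ||v||^2 = v·v = 21.
Deficit = 21 − 818/79 = 841/79 ≥ 0, confirming Bessel's inequality. (The deficit equals ||v − Σ <v,e_j> e_j||^2, the squared distance from v to span{e_j}.)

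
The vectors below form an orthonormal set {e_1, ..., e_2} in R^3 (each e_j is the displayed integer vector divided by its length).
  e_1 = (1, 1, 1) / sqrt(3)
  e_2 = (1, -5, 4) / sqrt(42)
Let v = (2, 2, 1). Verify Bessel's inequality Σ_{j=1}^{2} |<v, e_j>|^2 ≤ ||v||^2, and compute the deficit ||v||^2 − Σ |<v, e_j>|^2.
Σ |<v, e_j>|^2 = 61/7; ||v||^2 = 9; deficit = 2/7

Write each e_j = u_j / sqrt(<u_j, u_j>) where u_j is the displayed integer vector. Then <v, e_j> = <v, u_j> / sqrt(<u_j, u_j>), so |<v, e_j>|^2 = <v, u_j>^2 / <u_j, u_j>.
Coefficients: <v, e_1> = 5/sqrt(3), <v, e_2> = -4/sqrt(42).
Square and sum: Σ |<v, e_j>|^2 = 61/7.
Compute ||v||^2 = v·v = 9.
Deficit = 9 − 61/7 = 2/7 ≥ 0, confirming Bessel's inequality. (The deficit equals ||v − Σ <v,e_j> e_j||^2, the squared distance from v to span{e_j}.)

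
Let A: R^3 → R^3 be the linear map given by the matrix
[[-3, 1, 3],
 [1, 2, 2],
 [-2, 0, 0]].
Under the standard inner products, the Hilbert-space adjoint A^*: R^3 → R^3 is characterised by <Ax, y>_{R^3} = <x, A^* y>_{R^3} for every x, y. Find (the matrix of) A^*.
A^* = A^T =
[[-3, 1, -2],
 [1, 2, 0],
 [3, 2, 0]]

For real matrices with standard dot products, the defining identity <Ax, y> = <x, A^* y> gives (Ax)^T y = x^T (A^*) y, i.e. x^T A^T y = x^T (A^*) y. Since this holds for all x, y, we must have A^* = A^T. Therefore
A^* =
[[-3, 1, -2],
 [1, 2, 0],
 [3, 2, 0]].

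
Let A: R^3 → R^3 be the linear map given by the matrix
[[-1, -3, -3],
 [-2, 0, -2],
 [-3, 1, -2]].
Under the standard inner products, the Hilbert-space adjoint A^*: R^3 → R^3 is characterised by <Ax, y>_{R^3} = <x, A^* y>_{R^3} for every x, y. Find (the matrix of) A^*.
A^* = A^T =
[[-1, -2, -3],
 [-3, 0, 1],
 [-3, -2, -2]]

For real matrices with standard dot products, the defining identity <Ax, y> = <x, A^* y> gives (Ax)^T y = x^T (A^*) y, i.e. x^T A^T y = x^T (A^*) y. Since this holds for all x, y, we must have A^* = A^T. Therefore
A^* =
[[-1, -2, -3],
 [-3, 0, 1],
 [-3, -2, -2]].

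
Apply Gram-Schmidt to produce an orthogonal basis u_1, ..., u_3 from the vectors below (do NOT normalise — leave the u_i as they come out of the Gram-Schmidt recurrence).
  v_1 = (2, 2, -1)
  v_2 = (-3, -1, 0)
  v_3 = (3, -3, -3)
Orthogonal basis:
  u_1 = (2, 2, -1)
  u_2 = (-11/9, 7/9, -8/9)
  u_3 = (12/13, -36/13, -48/13)

Apply the Gram-Schmidt recurrence
  u_1 = v_1
  u_i = v_i − Σ_{j<i} ((v_i · u_j) / (u_j · u_j)) · u_j.

Step by step this gives:
  u_1 = (2, 2, -1)
  u_2 = (-11/9, 7/9, -8/9)
  u_3 = (12/13, -36/13, -48/13)

Orthogonality check:
  u_2 · u_1 = 0 (should be 0)
  u_3 · u_1 = 0 (should be 0)
  u_3 · u_2 = 0 (should be 0)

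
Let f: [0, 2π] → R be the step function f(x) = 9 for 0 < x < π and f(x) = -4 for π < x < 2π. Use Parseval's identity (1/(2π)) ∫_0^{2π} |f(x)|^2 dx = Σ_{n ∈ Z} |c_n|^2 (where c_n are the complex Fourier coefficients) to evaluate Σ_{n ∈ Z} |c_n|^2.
Σ |c_n|^2 = 97/2

Parseval equates the L^2 energy of f (normalised by 1/(2π)) with the ℓ^2 sum of its Fourier coefficients: (1/(2π)) ∫_0^{2π} |f|^2 = Σ |c_n|^2.
Compute the left side: (1/(2π)) [∫_0^π 9^2 dx + ∫_π^{2π} (-4)^2 dx] = (1/(2π)) · (81π + 16π) = (81 + 16)/2 = 97/2.
So Σ_{n ∈ Z} |c_n|^2 = 97/2.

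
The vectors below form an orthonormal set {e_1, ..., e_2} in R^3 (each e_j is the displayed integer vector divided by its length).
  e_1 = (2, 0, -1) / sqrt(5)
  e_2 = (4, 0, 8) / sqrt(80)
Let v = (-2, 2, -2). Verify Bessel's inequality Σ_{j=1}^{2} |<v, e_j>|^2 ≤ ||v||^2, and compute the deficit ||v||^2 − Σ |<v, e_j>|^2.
Σ |<v, e_j>|^2 = 8; ||v||^2 = 12; deficit = 4

Write each e_j = u_j / sqrt(<u_j, u_j>) where u_j is the displayed integer vector. Then <v, e_j> = <v, u_j> / sqrt(<u_j, u_j>), so |<v, e_j>|^2 = <v, u_j>^2 / <u_j, u_j>.
Coefficients: <v, e_1> = -2/sqrt(5), <v, e_2> = -24/sqrt(80).
Square and sum: Σ |<v, e_j>|^2 = 8.
Compute ||v||^2 = v·v = 12.
Deficit = 12 − 8 = 4 ≥ 0, confirming Bessel's inequality. (The deficit equals ||v − Σ <v,e_j> e_j||^2, the squared distance from v to span{e_j}.)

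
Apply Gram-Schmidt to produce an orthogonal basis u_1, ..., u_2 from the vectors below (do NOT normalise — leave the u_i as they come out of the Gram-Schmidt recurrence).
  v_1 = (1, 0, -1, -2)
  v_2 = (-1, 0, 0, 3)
Orthogonal basis:
  u_1 = (1, 0, -1, -2)
  u_2 = (1/6, 0, -7/6, 2/3)

Apply the Gram-Schmidt recurrence
  u_1 = v_1
  u_i = v_i − Σ_{j<i} ((v_i · u_j) / (u_j · u_j)) · u_j.

Step by step this gives:
  u_1 = (1, 0, -1, -2)
  u_2 = (1/6, 0, -7/6, 2/3)

Orthogonality check:
  u_2 · u_1 = 0 (should be 0)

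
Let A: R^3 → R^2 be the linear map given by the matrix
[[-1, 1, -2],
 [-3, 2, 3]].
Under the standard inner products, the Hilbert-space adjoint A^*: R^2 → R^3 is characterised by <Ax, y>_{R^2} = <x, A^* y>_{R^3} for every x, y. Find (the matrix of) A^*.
A^* = A^T =
[[-1, -3],
 [1, 2],
 [-2, 3]]

For real matrices with standard dot products, the defining identity <Ax, y> = <x, A^* y> gives (Ax)^T y = x^T (A^*) y, i.e. x^T A^T y = x^T (A^*) y. Since this holds for all x, y, we must have A^* = A^T. Therefore
A^* =
[[-1, -3],
 [1, 2],
 [-2, 3]].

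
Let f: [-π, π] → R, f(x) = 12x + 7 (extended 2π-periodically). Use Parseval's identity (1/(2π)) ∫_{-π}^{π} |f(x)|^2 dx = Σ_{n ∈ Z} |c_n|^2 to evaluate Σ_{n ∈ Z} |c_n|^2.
Σ |c_n|^2 = 48π^2 + 49

Expand and integrate term by term over [-π, π]:
  ∫ (12x)^2 dx = 144·(2π^3/3); ∫ 2·12·(7)·x dx = 0 (odd integrand); ∫ 7^2 dx = 49·2π.
So (1/(2π)) ∫_{-π}^{π} (12x + 7)^2 dx = 144π^2/3 + 49 = 48π^2 + 49.
Parseval ⇒ Σ |c_n|^2 = 48π^2 + 49.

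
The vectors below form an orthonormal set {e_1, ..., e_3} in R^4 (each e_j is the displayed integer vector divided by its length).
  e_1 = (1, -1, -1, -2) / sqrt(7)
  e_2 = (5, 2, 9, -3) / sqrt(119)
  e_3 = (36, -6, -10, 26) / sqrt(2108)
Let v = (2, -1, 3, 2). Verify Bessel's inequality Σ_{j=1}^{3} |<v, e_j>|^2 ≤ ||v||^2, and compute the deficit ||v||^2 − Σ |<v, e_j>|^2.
Σ |<v, e_j>|^2 = 437/31; ||v||^2 = 18; deficit = 121/31

Write each e_j = u_j / sqrt(<u_j, u_j>) where u_j is the displayed integer vector. Then <v, e_j> = <v, u_j> / sqrt(<u_j, u_j>), so |<v, e_j>|^2 = <v, u_j>^2 / <u_j, u_j>.
Coefficients: <v, e_1> = -4/sqrt(7), <v, e_2> = 29/sqrt(119), <v, e_3> = 100/sqrt(2108).
Square and sum: Σ |<v, e_j>|^2 = 437/31.
Compute ||v||^2 = v·v = 18.
Deficit = 18 − 437/31 = 121/31 ≥ 0, confirming Bessel's inequality. (The deficit equals ||v − Σ <v,e_j> e_j||^2, the squared distance from v to span{e_j}.)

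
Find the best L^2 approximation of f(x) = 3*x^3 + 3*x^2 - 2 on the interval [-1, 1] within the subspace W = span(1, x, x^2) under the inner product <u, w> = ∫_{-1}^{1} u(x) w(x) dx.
g(x) = 3*x^2 + 9*x/5 - 2

The best approximation g ∈ W is the orthogonal projection of f onto W. Writing g = a_0 + a_1 x + a_2 x^2, the coefficients solve the normal equations G · a = b where
  G_{ij} = <φ_i, φ_j> and b_i = <f, φ_i>, with φ_0 = 1, φ_1 = x, φ_2 = x^2.
G =
  [2, 0, 2/3]
  [0, 2/3, 0]
  [2/3, 0, 2/5],
b = (-2, 6/5, -2/15).
Solving gives a_0 = -2, a_1 = 9/5, a_2 = 3, so
  g(x) = 3*x^2 + 9*x/5 - 2.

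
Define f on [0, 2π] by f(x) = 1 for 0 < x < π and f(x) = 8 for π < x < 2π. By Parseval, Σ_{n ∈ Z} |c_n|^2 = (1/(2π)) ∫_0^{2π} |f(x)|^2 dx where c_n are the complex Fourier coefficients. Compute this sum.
Σ |c_n|^2 = 65/2

Parseval equates the L^2 energy of f (normalised by 1/(2π)) with the ℓ^2 sum of its Fourier coefficients: (1/(2π)) ∫_0^{2π} |f|^2 = Σ |c_n|^2.
Compute the left side: (1/(2π)) [∫_0^π 1^2 dx + ∫_π^{2π} 8^2 dx] = (1/(2π)) · (1π + 64π) = (1 + 64)/2 = 65/2.
So Σ_{n ∈ Z} |c_n|^2 = 65/2.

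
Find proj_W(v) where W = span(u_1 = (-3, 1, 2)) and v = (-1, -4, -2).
proj_W(v) = (15/14, -5/14, -5/7)

Set up U = [u_1 | ... | u_1] ∈ R^(3×1). The projector onto W = col(U) is P = U (U^T U)^(-1) U^T.
Compute U^T U =
  [14],
and U^T v = (-5).
Solve U^T U · c = U^T v for the coefficients: c = (-5/14). The projection is proj_W(v) = U c.
Check: (v - proj_W(v)) · u_1 = 0  (should be 0).
Result: proj_W(v) = (15/14, -5/14, -5/7).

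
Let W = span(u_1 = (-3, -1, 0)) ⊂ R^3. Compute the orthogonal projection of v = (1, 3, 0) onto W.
proj_W(v) = (9/5, 3/5, 0)

Set up U = [u_1 | ... | u_1] ∈ R^(3×1). The projector onto W = col(U) is P = U (U^T U)^(-1) U^T.
Compute U^T U =
  [10],
and U^T v = (-6).
Solve U^T U · c = U^T v for the coefficients: c = (-3/5). The projection is proj_W(v) = U c.
Check: (v - proj_W(v)) · u_1 = 0  (should be 0).
Result: proj_W(v) = (9/5, 3/5, 0).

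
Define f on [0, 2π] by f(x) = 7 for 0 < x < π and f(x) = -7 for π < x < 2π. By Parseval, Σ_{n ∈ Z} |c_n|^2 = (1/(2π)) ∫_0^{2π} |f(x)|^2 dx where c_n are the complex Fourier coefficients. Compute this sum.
Σ |c_n|^2 = 49

Parseval equates the L^2 energy of f (normalised by 1/(2π)) with the ℓ^2 sum of its Fourier coefficients: (1/(2π)) ∫_0^{2π} |f|^2 = Σ |c_n|^2.
Compute the left side: (1/(2π)) [∫_0^π 7^2 dx + ∫_π^{2π} (-7)^2 dx] = (1/(2π)) · (49π + 49π) = (49 + 49)/2 = 49.
So Σ_{n ∈ Z} |c_n|^2 = 49.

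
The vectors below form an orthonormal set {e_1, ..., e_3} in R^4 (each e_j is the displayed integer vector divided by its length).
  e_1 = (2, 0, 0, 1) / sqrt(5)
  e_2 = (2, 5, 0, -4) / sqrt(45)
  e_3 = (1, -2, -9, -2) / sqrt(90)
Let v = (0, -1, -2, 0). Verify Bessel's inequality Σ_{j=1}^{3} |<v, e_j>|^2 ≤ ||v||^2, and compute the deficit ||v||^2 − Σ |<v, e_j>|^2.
Σ |<v, e_j>|^2 = 5; ||v||^2 = 5; deficit = 0

Write each e_j = u_j / sqrt(<u_j, u_j>) where u_j is the displayed integer vector. Then <v, e_j> = <v, u_j> / sqrt(<u_j, u_j>), so |<v, e_j>|^2 = <v, u_j>^2 / <u_j, u_j>.
Coefficients: <v, e_1> = 0/sqrt(5), <v, e_2> = -5/sqrt(45), <v, e_3> = 20/sqrt(90).
Square and sum: Σ |<v, e_j>|^2 = 5.
Compute ||v||^2 = v·v = 5.
Deficit = 5 − 5 = 0 ≥ 0, confirming Bessel's inequality. (The deficit equals ||v − Σ <v,e_j> e_j||^2, the squared distance from v to span{e_j}.)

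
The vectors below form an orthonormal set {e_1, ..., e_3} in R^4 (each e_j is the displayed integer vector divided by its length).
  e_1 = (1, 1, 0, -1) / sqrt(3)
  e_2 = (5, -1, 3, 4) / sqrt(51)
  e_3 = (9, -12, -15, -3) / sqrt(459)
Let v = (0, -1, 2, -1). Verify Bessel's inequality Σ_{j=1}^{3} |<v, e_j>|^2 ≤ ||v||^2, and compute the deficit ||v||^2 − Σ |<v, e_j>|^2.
Σ |<v, e_j>|^2 = 2/3; ||v||^2 = 6; deficit = 16/3

Write each e_j = u_j / sqrt(<u_j, u_j>) where u_j is the displayed integer vector. Then <v, e_j> = <v, u_j> / sqrt(<u_j, u_j>), so |<v, e_j>|^2 = <v, u_j>^2 / <u_j, u_j>.
Coefficients: <v, e_1> = 0/sqrt(3), <v, e_2> = 3/sqrt(51), <v, e_3> = -15/sqrt(459).
Square and sum: Σ |<v, e_j>|^2 = 2/3.
Compute ||v||^2 = v·v = 6.
Deficit = 6 − 2/3 = 16/3 ≥ 0, confirming Bessel's inequality. (The deficit equals ||v − Σ <v,e_j> e_j||^2, the squared distance from v to span{e_j}.)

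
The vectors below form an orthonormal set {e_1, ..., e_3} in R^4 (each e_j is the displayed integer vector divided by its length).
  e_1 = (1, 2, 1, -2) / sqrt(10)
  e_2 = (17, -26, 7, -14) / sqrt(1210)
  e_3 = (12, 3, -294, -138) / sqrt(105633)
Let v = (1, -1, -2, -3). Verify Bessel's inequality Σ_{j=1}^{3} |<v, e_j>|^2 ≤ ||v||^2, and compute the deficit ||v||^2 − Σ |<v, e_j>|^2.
Σ |<v, e_j>|^2 = 1430/97; ||v||^2 = 15; deficit = 25/97

Write each e_j = u_j / sqrt(<u_j, u_j>) where u_j is the displayed integer vector. Then <v, e_j> = <v, u_j> / sqrt(<u_j, u_j>), so |<v, e_j>|^2 = <v, u_j>^2 / <u_j, u_j>.
Coefficients: <v, e_1> = 3/sqrt(10), <v, e_2> = 71/sqrt(1210), <v, e_3> = 1011/sqrt(105633).
Square and sum: Σ |<v, e_j>|^2 = 1430/97.
Compute ||v||^2 = v·v = 15.
Deficit = 15 − 1430/97 = 25/97 ≥ 0, confirming Bessel's inequality. (The deficit equals ||v − Σ <v,e_j> e_j||^2, the squared distance from v to span{e_j}.)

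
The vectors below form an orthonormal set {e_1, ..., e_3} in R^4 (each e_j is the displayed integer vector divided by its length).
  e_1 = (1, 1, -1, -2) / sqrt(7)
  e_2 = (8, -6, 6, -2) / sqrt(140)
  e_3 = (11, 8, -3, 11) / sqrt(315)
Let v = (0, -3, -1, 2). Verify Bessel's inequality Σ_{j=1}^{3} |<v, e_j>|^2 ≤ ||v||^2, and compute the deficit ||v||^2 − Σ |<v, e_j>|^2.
Σ |<v, e_j>|^2 = 353/63; ||v||^2 = 14; deficit = 529/63

Write each e_j = u_j / sqrt(<u_j, u_j>) where u_j is the displayed integer vector. Then <v, e_j> = <v, u_j> / sqrt(<u_j, u_j>), so |<v, e_j>|^2 = <v, u_j>^2 / <u_j, u_j>.
Coefficients: <v, e_1> = -6/sqrt(7), <v, e_2> = 8/sqrt(140), <v, e_3> = 1/sqrt(315).
Square and sum: Σ |<v, e_j>|^2 = 353/63.
Compute ||v||^2 = v·v = 14.
Deficit = 14 − 353/63 = 529/63 ≥ 0, confirming Bessel's inequality. (The deficit equals ||v − Σ <v,e_j> e_j||^2, the squared distance from v to span{e_j}.)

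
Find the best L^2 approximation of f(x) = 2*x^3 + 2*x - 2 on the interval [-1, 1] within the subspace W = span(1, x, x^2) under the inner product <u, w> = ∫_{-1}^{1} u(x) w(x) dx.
g(x) = 16*x/5 - 2

The best approximation g ∈ W is the orthogonal projection of f onto W. Writing g = a_0 + a_1 x + a_2 x^2, the coefficients solve the normal equations G · a = b where
  G_{ij} = <φ_i, φ_j> and b_i = <f, φ_i>, with φ_0 = 1, φ_1 = x, φ_2 = x^2.
G =
  [2, 0, 2/3]
  [0, 2/3, 0]
  [2/3, 0, 2/5],
b = (-4, 32/15, -4/3).
Solving gives a_0 = -2, a_1 = 16/5, a_2 = 0, so
  g(x) = 16*x/5 - 2.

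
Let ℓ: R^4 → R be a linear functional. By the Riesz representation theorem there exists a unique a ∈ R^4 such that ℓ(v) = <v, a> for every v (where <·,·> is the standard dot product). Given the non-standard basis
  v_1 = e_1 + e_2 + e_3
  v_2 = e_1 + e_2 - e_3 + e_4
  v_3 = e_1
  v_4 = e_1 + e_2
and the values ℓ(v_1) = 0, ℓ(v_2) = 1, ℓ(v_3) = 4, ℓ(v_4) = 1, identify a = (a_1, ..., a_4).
a = (4, -3, -1, -1)

Write a = (a_1, ..., a_4) in the standard basis. For each basis vector v_i, ℓ(v_i) = <v_i, a> is a linear equation in the a_j's. Collect the n equations into a matrix system V a = ℓ, where row i of V is v_i (expressed in the standard basis). Since V is invertible (lower-triangular with 1s on the diagonal, up to permutation), solve by back-substitution:
  V =
[[1, 1, 1, 0],
 [1, 1, -1, 1],
 [1, 0, 0, 0],
 [1, 1, 0, 0]]
  V a = (0, 1, 4, 1)
Solving gives a = (4, -3, -1, -1).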